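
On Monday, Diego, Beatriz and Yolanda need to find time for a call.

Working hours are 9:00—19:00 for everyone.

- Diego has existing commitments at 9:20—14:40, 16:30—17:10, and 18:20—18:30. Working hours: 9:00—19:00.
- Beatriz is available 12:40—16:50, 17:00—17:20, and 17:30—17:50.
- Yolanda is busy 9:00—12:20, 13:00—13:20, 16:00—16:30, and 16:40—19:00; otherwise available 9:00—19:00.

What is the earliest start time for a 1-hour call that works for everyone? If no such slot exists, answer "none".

Diego free within 09:00–19:00: 09:00–09:20, 14:40–16:30, 17:10–18:20, 18:30–19:00.
Yolanda free within 09:00–19:00: 12:20–13:00, 13:20–16:00, 16:30–16:40.
Diego ∩ Beatriz: 14:40–16:30, 17:10–17:20, 17:30–17:50.
Diego ∩ Beatriz ∩ Yolanda: 14:40–16:00.
Windows ≥ 60 min: 14:40–16:00.
Earliest such window starts at 14:40.

14:40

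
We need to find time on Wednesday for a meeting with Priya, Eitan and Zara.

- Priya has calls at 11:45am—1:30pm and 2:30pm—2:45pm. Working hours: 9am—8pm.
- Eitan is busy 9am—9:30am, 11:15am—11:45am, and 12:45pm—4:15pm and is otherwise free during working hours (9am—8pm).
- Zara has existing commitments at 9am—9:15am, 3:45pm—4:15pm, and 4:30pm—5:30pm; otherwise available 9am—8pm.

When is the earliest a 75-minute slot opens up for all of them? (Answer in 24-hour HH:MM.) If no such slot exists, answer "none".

Priya free within 09:00–20:00: 09:00–11:45, 13:30–14:30, 14:45–20:00.
Eitan free within 09:00–20:00: 09:30–11:15, 11:45–12:45, 16:15–20:00.
Zara free within 09:00–20:00: 09:15–15:45, 16:15–16:30, 17:30–20:00.
Priya ∩ Eitan: 09:30–11:15, 16:15–20:00.
Priya ∩ Eitan ∩ Zara: 09:30–11:15, 16:15–16:30, 17:30–20:00.
Windows ≥ 75 min: 09:30–11:15, 17:30–20:00.
Earliest such window starts at 09:30.

09:30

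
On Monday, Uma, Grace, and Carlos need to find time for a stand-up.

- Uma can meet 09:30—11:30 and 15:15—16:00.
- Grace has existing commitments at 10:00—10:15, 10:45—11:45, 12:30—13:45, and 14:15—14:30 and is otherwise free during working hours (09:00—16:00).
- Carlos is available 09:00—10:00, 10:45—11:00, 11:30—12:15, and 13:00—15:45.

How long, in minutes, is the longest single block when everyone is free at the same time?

30 minutes

Grace free within 09:00–16:00: 09:00–10:00, 10:15–10:45, 11:45–12:30, 13:45–14:15, 14:30–16:00.
Uma ∩ Grace: 09:30–10:00, 10:15–10:45, 15:15–16:00.
Uma ∩ Grace ∩ Carlos: 09:30–10:00, 15:15–15:45.
Common window lengths: 30, 30 min; longest is 30.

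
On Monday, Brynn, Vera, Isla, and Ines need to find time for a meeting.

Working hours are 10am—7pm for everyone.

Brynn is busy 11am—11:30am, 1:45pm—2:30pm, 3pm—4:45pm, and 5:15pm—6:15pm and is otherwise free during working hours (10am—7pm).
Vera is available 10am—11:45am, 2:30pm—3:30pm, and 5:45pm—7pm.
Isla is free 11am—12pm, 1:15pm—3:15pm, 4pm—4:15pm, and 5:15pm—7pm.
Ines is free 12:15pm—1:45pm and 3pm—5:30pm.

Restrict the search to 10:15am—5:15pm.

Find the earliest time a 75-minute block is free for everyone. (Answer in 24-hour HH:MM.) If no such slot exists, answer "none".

Brynn free within 10:00–19:00: 10:00–11:00, 11:30–13:45, 14:30–15:00, 16:45–17:15, 18:15–19:00.
Brynn ∩ Vera: 10:00–11:00, 11:30–11:45, 14:30–15:00, 18:15–19:00.
Brynn ∩ Vera ∩ Isla: 11:30–11:45, 14:30–15:00, 18:15–19:00.
Brynn ∩ Vera ∩ Isla ∩ Ines: (none).
Restricted to 10:15–17:15: (none).
Windows ≥ 75 min: (none).

none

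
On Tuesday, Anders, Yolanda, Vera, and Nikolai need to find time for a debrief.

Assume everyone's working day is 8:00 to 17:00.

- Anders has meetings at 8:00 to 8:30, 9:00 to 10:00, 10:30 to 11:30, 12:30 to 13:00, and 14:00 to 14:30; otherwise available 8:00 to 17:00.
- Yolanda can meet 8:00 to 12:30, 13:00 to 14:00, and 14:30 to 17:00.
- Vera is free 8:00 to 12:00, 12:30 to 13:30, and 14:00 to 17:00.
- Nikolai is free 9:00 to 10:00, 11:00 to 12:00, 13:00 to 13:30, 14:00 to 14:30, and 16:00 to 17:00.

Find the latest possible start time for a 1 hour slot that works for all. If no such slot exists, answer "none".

Anders free within 08:00–17:00: 08:30–09:00, 10:00–10:30, 11:30–12:30, 13:00–14:00, 14:30–17:00.
Anders ∩ Yolanda: 08:30–09:00, 10:00–10:30, 11:30–12:30, 13:00–14:00, 14:30–17:00.
Anders ∩ Yolanda ∩ Vera: 08:30–09:00, 10:00–10:30, 11:30–12:00, 13:00–13:30, 14:30–17:00.
Anders ∩ Yolanda ∩ Vera ∩ Nikolai: 11:30–12:00, 13:00–13:30, 16:00–17:00.
Windows ≥ 60 min: 16:00–17:00.
Latest start in the last window 16:00–17:00 is 17:00 − 60 min = 16:00.

16:00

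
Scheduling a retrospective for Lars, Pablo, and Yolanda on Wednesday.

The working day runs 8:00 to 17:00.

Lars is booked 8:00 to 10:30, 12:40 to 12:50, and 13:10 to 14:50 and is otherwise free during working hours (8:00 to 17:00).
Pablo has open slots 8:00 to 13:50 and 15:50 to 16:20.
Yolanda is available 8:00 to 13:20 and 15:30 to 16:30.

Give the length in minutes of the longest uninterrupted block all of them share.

130 minutes

Lars free within 08:00–17:00: 10:30–12:40, 12:50–13:10, 14:50–17:00.
Lars ∩ Pablo: 10:30–12:40, 12:50–13:10, 15:50–16:20.
Lars ∩ Pablo ∩ Yolanda: 10:30–12:40, 12:50–13:10, 15:50–16:20.
Common window lengths: 130, 20, 30 min; longest is 130.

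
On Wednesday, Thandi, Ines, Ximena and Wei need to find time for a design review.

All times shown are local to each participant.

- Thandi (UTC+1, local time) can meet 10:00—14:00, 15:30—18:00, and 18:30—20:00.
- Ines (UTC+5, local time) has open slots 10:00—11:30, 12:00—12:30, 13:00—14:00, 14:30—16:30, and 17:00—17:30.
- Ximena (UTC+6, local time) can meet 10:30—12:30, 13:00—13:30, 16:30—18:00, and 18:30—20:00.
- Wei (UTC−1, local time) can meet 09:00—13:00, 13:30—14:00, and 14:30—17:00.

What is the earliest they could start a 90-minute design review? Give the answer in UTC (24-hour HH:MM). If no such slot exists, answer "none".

Thandi → UTC: 09:00–13:00, 14:30–17:00, 17:30–19:00.
Ines → UTC: 05:00–06:30, 07:00–07:30, 08:00–09:00, 09:30–11:30, 12:00–12:30.
Ximena → UTC: 04:30–06:30, 07:00–07:30, 10:30–12:00, 12:30–14:00.
Wei → UTC: 10:00–14:00, 14:30–15:00, 15:30–18:00.
Thandi ∩ Ines: 09:30–11:30, 12:00–12:30.
Thandi ∩ Ines ∩ Ximena: 10:30–11:30.
Thandi ∩ Ines ∩ Ximena ∩ Wei: 10:30–11:30.
Windows ≥ 90 min: (none).

none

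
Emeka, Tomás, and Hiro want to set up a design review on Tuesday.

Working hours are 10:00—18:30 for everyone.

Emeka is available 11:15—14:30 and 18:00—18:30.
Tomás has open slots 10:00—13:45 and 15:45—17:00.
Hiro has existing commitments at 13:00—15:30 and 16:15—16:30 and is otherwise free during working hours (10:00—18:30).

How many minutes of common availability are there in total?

105 minutes

Hiro free within 10:00–18:30: 10:00–13:00, 15:30–16:15, 16:30–18:30.
Emeka ∩ Tomás: 11:15–13:45.
Emeka ∩ Tomás ∩ Hiro: 11:15–13:00.
Total common minutes: 105.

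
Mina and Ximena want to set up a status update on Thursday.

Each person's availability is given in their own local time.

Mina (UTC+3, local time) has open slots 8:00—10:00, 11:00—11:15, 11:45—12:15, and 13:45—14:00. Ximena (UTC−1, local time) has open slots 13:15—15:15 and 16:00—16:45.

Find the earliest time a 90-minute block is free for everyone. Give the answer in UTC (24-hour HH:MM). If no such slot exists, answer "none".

Mina → UTC: 05:00–07:00, 08:00–08:15, 08:45–09:15, 10:45–11:00.
Ximena → UTC: 14:15–16:15, 17:00–17:45.
Mina ∩ Ximena: (none).
Windows ≥ 90 min: (none).

none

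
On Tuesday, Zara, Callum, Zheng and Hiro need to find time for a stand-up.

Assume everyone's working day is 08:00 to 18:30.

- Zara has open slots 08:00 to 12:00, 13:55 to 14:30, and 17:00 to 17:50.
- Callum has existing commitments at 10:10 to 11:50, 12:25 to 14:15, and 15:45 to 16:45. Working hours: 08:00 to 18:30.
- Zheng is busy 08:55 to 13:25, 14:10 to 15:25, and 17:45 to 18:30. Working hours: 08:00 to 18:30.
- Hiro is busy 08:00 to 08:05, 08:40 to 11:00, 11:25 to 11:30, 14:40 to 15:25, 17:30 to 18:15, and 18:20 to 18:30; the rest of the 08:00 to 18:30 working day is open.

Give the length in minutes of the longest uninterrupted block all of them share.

35 minutes

Callum free within 08:00–18:30: 08:00–10:10, 11:50–12:25, 14:15–15:45, 16:45–18:30.
Zheng free within 08:00–18:30: 08:00–08:55, 13:25–14:10, 15:25–17:45.
Hiro free within 08:00–18:30: 08:05–08:40, 11:00–11:25, 11:30–14:40, 15:25–17:30, 18:15–18:20.
Zara ∩ Callum: 08:00–10:10, 11:50–12:00, 14:15–14:30, 17:00–17:50.
Zara ∩ Callum ∩ Zheng: 08:00–08:55, 17:00–17:45.
Zara ∩ Callum ∩ Zheng ∩ Hiro: 08:05–08:40, 17:00–17:30.
Common window lengths: 35, 30 min; longest is 35.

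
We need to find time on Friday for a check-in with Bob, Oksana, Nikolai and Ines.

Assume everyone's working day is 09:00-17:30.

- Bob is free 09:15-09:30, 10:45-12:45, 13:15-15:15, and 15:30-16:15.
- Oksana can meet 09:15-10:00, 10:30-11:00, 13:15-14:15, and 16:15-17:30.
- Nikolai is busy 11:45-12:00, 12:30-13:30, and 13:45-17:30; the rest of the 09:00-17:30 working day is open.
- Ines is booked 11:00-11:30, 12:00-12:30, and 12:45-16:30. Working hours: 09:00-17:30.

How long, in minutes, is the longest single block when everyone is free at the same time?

Nikolai free within 09:00–17:30: 09:00–11:45, 12:00–12:30, 13:30–13:45.
Ines free within 09:00–17:30: 09:00–11:00, 11:30–12:00, 12:30–12:45, 16:30–17:30.
Bob ∩ Oksana: 09:15–09:30, 10:45–11:00, 13:15–14:15.
Bob ∩ Oksana ∩ Nikolai: 09:15–09:30, 10:45–11:00, 13:30–13:45.
Bob ∩ Oksana ∩ Nikolai ∩ Ines: 09:15–09:30, 10:45–11:00.
Common window lengths: 15, 15 min; longest is 15.

15 minutes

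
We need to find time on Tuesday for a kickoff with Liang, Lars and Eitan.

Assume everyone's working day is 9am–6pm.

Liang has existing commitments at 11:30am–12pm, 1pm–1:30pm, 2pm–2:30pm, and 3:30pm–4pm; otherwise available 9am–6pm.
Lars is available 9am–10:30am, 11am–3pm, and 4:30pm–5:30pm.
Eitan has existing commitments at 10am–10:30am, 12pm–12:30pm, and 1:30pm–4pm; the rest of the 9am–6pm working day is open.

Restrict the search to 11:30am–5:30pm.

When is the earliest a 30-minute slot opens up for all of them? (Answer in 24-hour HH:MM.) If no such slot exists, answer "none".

Liang free within 09:00–18:00: 09:00–11:30, 12:00–13:00, 13:30–14:00, 14:30–15:30, 16:00–18:00.
Eitan free within 09:00–18:00: 09:00–10:00, 10:30–12:00, 12:30–13:30, 16:00–18:00.
Liang ∩ Lars: 09:00–10:30, 11:00–11:30, 12:00–13:00, 13:30–14:00, 14:30–15:00, 16:30–17:30.
Liang ∩ Lars ∩ Eitan: 09:00–10:00, 11:00–11:30, 12:30–13:00, 16:30–17:30.
Restricted to 11:30–17:30: 12:30–13:00, 16:30–17:30.
Windows ≥ 30 min: 12:30–13:00, 16:30–17:30.
Earliest such window starts at 12:30.

12:30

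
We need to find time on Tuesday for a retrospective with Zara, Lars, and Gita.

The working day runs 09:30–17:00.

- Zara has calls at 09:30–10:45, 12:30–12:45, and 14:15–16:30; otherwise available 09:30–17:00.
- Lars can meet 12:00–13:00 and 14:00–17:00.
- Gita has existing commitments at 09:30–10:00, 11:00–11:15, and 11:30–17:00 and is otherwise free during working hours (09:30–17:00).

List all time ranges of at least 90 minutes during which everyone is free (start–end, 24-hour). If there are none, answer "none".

none

Zara free within 09:30–17:00: 10:45–12:30, 12:45–14:15, 16:30–17:00.
Gita free within 09:30–17:00: 10:00–11:00, 11:15–11:30.
Zara ∩ Lars: 12:00–12:30, 12:45–13:00, 14:00–14:15, 16:30–17:00.
Zara ∩ Lars ∩ Gita: (none).
Windows ≥ 90 min: (none).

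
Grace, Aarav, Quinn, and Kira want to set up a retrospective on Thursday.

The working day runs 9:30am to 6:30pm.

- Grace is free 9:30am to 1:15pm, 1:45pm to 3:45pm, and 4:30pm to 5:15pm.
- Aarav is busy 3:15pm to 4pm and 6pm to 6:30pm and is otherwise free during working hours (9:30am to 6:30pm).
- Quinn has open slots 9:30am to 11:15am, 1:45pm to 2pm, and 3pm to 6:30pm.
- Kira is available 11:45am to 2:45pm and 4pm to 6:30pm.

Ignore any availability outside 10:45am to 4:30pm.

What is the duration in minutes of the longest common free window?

Aarav free within 09:30–18:30: 09:30–15:15, 16:00–18:00.
Grace ∩ Aarav: 09:30–13:15, 13:45–15:15, 16:30–17:15.
Grace ∩ Aarav ∩ Quinn: 09:30–11:15, 13:45–14:00, 15:00–15:15, 16:30–17:15.
Grace ∩ Aarav ∩ Quinn ∩ Kira: 13:45–14:00, 16:30–17:15.
Restricted to 10:45–16:30: 13:45–14:00.
Single common window of 15 minutes.

15 minutes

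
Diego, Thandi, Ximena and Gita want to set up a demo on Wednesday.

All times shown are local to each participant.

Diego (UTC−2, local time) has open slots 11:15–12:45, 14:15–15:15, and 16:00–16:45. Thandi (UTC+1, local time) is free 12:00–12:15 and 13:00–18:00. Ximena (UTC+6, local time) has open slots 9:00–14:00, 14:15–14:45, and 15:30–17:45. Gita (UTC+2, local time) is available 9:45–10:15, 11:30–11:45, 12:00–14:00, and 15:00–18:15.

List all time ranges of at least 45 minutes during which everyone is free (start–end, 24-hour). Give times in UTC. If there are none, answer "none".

none

Diego → UTC: 13:15–14:45, 16:15–17:15, 18:00–18:45.
Thandi → UTC: 11:00–11:15, 12:00–17:00.
Ximena → UTC: 03:00–08:00, 08:15–08:45, 09:30–11:45.
Gita → UTC: 07:45–08:15, 09:30–09:45, 10:00–12:00, 13:00–16:15.
Diego ∩ Thandi: 13:15–14:45, 16:15–17:00.
Diego ∩ Thandi ∩ Ximena: (none).
Diego ∩ Thandi ∩ Ximena ∩ Gita: (none).
Windows ≥ 45 min: (none).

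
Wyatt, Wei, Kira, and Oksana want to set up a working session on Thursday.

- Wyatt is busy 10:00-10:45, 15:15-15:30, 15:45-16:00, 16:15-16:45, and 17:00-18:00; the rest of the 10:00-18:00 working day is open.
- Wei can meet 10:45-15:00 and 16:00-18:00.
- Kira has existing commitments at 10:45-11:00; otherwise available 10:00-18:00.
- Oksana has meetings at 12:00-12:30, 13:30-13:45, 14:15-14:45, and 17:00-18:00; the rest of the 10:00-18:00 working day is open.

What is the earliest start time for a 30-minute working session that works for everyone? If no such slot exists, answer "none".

Wyatt free within 10:00–18:00: 10:45–15:15, 15:30–15:45, 16:00–16:15, 16:45–17:00.
Kira free within 10:00–18:00: 10:00–10:45, 11:00–18:00.
Oksana free within 10:00–18:00: 10:00–12:00, 12:30–13:30, 13:45–14:15, 14:45–17:00.
Wyatt ∩ Wei: 10:45–15:00, 16:00–16:15, 16:45–17:00.
Wyatt ∩ Wei ∩ Kira: 11:00–15:00, 16:00–16:15, 16:45–17:00.
Wyatt ∩ Wei ∩ Kira ∩ Oksana: 11:00–12:00, 12:30–13:30, 13:45–14:15, 14:45–15:00, 16:00–16:15, 16:45–17:00.
Windows ≥ 30 min: 11:00–12:00, 12:30–13:30, 13:45–14:15.
Earliest such window starts at 11:00.

11:00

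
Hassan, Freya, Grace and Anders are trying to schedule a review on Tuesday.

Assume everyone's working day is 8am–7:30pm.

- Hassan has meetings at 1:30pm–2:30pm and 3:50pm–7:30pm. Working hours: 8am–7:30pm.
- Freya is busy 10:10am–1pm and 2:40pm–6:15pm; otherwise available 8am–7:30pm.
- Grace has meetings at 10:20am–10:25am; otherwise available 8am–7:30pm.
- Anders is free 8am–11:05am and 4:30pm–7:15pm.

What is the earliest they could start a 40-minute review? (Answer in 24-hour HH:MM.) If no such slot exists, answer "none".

08:00

Hassan free within 08:00–19:30: 08:00–13:30, 14:30–15:50.
Freya free within 08:00–19:30: 08:00–10:10, 13:00–14:40, 18:15–19:30.
Grace free within 08:00–19:30: 08:00–10:20, 10:25–19:30.
Hassan ∩ Freya: 08:00–10:10, 13:00–13:30, 14:30–14:40.
Hassan ∩ Freya ∩ Grace: 08:00–10:10, 13:00–13:30, 14:30–14:40.
Hassan ∩ Freya ∩ Grace ∩ Anders: 08:00–10:10.
Windows ≥ 40 min: 08:00–10:10.
Earliest such window starts at 08:00.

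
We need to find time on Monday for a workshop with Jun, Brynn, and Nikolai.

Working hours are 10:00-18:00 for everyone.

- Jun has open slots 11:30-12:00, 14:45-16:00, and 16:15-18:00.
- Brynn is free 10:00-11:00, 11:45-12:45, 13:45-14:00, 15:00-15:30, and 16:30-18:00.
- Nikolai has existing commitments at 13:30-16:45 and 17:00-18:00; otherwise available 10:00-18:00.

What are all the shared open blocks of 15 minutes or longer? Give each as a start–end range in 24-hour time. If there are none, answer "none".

Nikolai free within 10:00–18:00: 10:00–13:30, 16:45–17:00.
Jun ∩ Brynn: 11:45–12:00, 15:00–15:30, 16:30–18:00.
Jun ∩ Brynn ∩ Nikolai: 11:45–12:00, 16:45–17:00.
Windows ≥ 15 min: 11:45–12:00, 16:45–17:00.

11:45–12:00, 16:45–17:00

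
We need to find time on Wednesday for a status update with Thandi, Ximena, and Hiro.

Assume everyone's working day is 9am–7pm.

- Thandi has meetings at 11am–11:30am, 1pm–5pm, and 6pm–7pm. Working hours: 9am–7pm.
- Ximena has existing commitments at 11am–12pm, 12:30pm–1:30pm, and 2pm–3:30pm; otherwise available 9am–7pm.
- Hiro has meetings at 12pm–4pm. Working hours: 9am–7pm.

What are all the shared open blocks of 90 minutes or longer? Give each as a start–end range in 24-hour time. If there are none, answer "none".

Thandi free within 09:00–19:00: 09:00–11:00, 11:30–13:00, 17:00–18:00.
Ximena free within 09:00–19:00: 09:00–11:00, 12:00–12:30, 13:30–14:00, 15:30–19:00.
Hiro free within 09:00–19:00: 09:00–12:00, 16:00–19:00.
Thandi ∩ Ximena: 09:00–11:00, 12:00–12:30, 17:00–18:00.
Thandi ∩ Ximena ∩ Hiro: 09:00–11:00, 17:00–18:00.
Windows ≥ 90 min: 09:00–11:00.

09:00–11:00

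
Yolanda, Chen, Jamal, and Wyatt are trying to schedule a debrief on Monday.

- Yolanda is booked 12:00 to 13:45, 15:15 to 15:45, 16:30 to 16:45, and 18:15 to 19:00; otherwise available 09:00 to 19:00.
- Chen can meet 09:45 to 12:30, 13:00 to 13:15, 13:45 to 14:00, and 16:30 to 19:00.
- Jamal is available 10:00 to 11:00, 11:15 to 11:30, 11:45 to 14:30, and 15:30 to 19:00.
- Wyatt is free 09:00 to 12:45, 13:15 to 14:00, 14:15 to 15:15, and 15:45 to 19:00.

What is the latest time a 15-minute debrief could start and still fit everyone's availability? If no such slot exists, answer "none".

Yolanda free within 09:00–19:00: 09:00–12:00, 13:45–15:15, 15:45–16:30, 16:45–18:15.
Yolanda ∩ Chen: 09:45–12:00, 13:45–14:00, 16:45–18:15.
Yolanda ∩ Chen ∩ Jamal: 10:00–11:00, 11:15–11:30, 11:45–12:00, 13:45–14:00, 16:45–18:15.
Yolanda ∩ Chen ∩ Jamal ∩ Wyatt: 10:00–11:00, 11:15–11:30, 11:45–12:00, 13:45–14:00, 16:45–18:15.
Windows ≥ 15 min: 10:00–11:00, 11:15–11:30, 11:45–12:00, 13:45–14:00, 16:45–18:15.
Latest start in the last window 16:45–18:15 is 18:15 − 15 min = 18:00.

18:00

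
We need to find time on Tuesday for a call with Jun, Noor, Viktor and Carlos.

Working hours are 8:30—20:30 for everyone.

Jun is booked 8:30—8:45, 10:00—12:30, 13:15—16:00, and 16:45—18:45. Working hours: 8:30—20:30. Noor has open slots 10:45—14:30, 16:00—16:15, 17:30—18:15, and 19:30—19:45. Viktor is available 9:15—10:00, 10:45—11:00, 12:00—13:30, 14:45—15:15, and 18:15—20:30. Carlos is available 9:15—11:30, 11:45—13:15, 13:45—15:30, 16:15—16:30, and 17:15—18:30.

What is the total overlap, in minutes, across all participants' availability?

Jun free within 08:30–20:30: 08:45–10:00, 12:30–13:15, 16:00–16:45, 18:45–20:30.
Jun ∩ Noor: 12:30–13:15, 16:00–16:15, 19:30–19:45.
Jun ∩ Noor ∩ Viktor: 12:30–13:15, 19:30–19:45.
Jun ∩ Noor ∩ Viktor ∩ Carlos: 12:30–13:15.
Total common minutes: 45.

45 minutes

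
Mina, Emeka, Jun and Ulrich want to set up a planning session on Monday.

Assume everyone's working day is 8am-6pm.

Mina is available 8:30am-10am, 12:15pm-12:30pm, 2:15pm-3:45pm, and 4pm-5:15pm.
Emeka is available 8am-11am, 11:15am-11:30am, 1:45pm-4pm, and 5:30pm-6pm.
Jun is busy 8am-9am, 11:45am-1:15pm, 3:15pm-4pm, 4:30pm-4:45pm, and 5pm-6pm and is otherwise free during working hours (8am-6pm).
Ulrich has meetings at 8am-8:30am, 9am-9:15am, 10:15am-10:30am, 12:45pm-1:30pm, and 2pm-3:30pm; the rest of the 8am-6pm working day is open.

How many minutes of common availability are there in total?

45 minutes

Jun free within 08:00–18:00: 09:00–11:45, 13:15–15:15, 16:00–16:30, 16:45–17:00.
Ulrich free within 08:00–18:00: 08:30–09:00, 09:15–10:15, 10:30–12:45, 13:30–14:00, 15:30–18:00.
Mina ∩ Emeka: 08:30–10:00, 14:15–15:45.
Mina ∩ Emeka ∩ Jun: 09:00–10:00, 14:15–15:15.
Mina ∩ Emeka ∩ Jun ∩ Ulrich: 09:15–10:00.
Total common minutes: 45.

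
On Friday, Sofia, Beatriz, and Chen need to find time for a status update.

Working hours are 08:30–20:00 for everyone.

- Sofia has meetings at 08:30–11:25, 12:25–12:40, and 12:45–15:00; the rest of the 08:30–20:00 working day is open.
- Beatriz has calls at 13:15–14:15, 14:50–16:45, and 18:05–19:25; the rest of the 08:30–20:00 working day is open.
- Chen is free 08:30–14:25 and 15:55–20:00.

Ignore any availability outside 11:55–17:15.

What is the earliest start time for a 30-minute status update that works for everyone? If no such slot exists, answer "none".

Sofia free within 08:30–20:00: 11:25–12:25, 12:40–12:45, 15:00–20:00.
Beatriz free within 08:30–20:00: 08:30–13:15, 14:15–14:50, 16:45–18:05, 19:25–20:00.
Sofia ∩ Beatriz: 11:25–12:25, 12:40–12:45, 16:45–18:05, 19:25–20:00.
Sofia ∩ Beatriz ∩ Chen: 11:25–12:25, 12:40–12:45, 16:45–18:05, 19:25–20:00.
Restricted to 11:55–17:15: 11:55–12:25, 12:40–12:45, 16:45–17:15.
Windows ≥ 30 min: 11:55–12:25, 16:45–17:15.
Earliest such window starts at 11:55.

11:55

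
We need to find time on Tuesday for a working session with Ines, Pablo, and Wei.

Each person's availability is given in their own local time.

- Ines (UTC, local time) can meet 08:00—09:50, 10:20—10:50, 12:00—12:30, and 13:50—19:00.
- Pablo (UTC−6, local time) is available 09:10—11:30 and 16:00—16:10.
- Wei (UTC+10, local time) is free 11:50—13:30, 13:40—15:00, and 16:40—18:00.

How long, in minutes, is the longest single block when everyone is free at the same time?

Ines → UTC: 08:00–09:50, 10:20–10:50, 12:00–12:30, 13:50–19:00.
Pablo → UTC: 15:10–17:30, 22:00–22:10.
Wei → UTC: 01:50–03:30, 03:40–05:00, 06:40–08:00.
Ines ∩ Pablo: 15:10–17:30.
Ines ∩ Pablo ∩ Wei: (none).
No common window.

0 minutes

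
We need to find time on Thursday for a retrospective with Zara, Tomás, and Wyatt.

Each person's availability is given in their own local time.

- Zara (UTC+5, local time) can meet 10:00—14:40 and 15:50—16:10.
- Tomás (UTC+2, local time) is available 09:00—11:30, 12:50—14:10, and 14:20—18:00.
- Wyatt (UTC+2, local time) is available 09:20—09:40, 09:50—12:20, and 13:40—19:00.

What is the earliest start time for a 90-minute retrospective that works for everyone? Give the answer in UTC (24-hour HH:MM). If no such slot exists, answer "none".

07:50

Zara → UTC: 05:00–09:40, 10:50–11:10.
Tomás → UTC: 07:00–09:30, 10:50–12:10, 12:20–16:00.
Wyatt → UTC: 07:20–07:40, 07:50–10:20, 11:40–17:00.
Zara ∩ Tomás: 07:00–09:30, 10:50–11:10.
Zara ∩ Tomás ∩ Wyatt: 07:20–07:40, 07:50–09:30.
Windows ≥ 90 min: 07:50–09:30.
Earliest such window starts at 07:50.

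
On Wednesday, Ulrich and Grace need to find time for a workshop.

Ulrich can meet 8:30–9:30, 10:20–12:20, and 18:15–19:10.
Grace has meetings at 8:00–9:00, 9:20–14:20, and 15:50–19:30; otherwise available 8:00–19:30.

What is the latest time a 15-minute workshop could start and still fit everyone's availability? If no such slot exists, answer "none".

09:05

Grace free within 08:00–19:30: 09:00–09:20, 14:20–15:50.
Ulrich ∩ Grace: 09:00–09:20.
Windows ≥ 15 min: 09:00–09:20.
Latest start in the last window 09:00–09:20 is 09:20 − 15 min = 09:05.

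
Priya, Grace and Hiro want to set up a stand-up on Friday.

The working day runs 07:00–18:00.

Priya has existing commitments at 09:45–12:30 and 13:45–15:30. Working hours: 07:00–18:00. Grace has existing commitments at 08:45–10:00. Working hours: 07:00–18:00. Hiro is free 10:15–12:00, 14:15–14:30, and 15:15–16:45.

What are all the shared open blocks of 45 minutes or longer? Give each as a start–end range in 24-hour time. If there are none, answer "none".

Priya free within 07:00–18:00: 07:00–09:45, 12:30–13:45, 15:30–18:00.
Grace free within 07:00–18:00: 07:00–08:45, 10:00–18:00.
Priya ∩ Grace: 07:00–08:45, 12:30–13:45, 15:30–18:00.
Priya ∩ Grace ∩ Hiro: 15:30–16:45.
Windows ≥ 45 min: 15:30–16:45.

15:30–16:45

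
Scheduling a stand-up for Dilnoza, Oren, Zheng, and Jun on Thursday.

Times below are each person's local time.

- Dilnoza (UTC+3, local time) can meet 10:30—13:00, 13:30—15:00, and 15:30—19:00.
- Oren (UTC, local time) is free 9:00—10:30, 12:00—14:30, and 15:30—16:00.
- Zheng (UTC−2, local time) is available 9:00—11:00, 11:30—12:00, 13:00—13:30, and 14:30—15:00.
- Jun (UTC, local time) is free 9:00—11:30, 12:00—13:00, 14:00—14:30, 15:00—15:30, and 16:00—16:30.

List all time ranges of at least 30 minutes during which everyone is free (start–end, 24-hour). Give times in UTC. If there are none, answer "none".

Dilnoza → UTC: 07:30–10:00, 10:30–12:00, 12:30–16:00.
Oren → UTC: 09:00–10:30, 12:00–14:30, 15:30–16:00.
Zheng → UTC: 11:00–13:00, 13:30–14:00, 15:00–15:30, 16:30–17:00.
Jun → UTC: 09:00–11:30, 12:00–13:00, 14:00–14:30, 15:00–15:30, 16:00–16:30.
Dilnoza ∩ Oren: 09:00–10:00, 12:30–14:30, 15:30–16:00.
Dilnoza ∩ Oren ∩ Zheng: 12:30–13:00, 13:30–14:00.
Dilnoza ∩ Oren ∩ Zheng ∩ Jun: 12:30–13:00.
Windows ≥ 30 min: 12:30–13:00.

12:30–13:00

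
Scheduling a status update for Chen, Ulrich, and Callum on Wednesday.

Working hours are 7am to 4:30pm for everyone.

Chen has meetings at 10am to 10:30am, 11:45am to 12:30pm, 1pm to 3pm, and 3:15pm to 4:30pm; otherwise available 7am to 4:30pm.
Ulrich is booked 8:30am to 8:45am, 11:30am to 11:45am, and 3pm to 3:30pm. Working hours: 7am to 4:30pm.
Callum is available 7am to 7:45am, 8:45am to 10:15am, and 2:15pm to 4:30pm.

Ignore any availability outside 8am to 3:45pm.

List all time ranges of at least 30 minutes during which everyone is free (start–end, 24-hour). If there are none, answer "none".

08:45–10:00

Chen free within 07:00–16:30: 07:00–10:00, 10:30–11:45, 12:30–13:00, 15:00–15:15.
Ulrich free within 07:00–16:30: 07:00–08:30, 08:45–11:30, 11:45–15:00, 15:30–16:30.
Chen ∩ Ulrich: 07:00–08:30, 08:45–10:00, 10:30–11:30, 12:30–13:00.
Chen ∩ Ulrich ∩ Callum: 07:00–07:45, 08:45–10:00.
Restricted to 08:00–15:45: 08:45–10:00.
Windows ≥ 30 min: 08:45–10:00.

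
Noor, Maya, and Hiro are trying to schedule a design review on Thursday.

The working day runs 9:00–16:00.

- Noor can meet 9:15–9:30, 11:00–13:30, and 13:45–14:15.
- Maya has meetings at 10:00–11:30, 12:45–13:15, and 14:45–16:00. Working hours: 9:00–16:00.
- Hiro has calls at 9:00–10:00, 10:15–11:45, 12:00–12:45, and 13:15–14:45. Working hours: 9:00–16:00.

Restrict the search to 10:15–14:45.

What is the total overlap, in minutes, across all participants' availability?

Maya free within 09:00–16:00: 09:00–10:00, 11:30–12:45, 13:15–14:45.
Hiro free within 09:00–16:00: 10:00–10:15, 11:45–12:00, 12:45–13:15, 14:45–16:00.
Noor ∩ Maya: 09:15–09:30, 11:30–12:45, 13:15–13:30, 13:45–14:15.
Noor ∩ Maya ∩ Hiro: 11:45–12:00.
Restricted to 10:15–14:45: 11:45–12:00.
Total common minutes: 15.

15 minutes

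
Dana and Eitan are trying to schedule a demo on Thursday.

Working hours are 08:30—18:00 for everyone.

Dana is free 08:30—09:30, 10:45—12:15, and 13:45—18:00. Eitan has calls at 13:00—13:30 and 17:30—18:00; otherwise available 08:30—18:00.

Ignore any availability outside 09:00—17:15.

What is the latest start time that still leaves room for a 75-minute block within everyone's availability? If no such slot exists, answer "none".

16:00

Eitan free within 08:30–18:00: 08:30–13:00, 13:30–17:30.
Dana ∩ Eitan: 08:30–09:30, 10:45–12:15, 13:45–17:30.
Restricted to 09:00–17:15: 09:00–09:30, 10:45–12:15, 13:45–17:15.
Windows ≥ 75 min: 10:45–12:15, 13:45–17:15.
Latest start in the last window 13:45–17:15 is 17:15 − 75 min = 16:00.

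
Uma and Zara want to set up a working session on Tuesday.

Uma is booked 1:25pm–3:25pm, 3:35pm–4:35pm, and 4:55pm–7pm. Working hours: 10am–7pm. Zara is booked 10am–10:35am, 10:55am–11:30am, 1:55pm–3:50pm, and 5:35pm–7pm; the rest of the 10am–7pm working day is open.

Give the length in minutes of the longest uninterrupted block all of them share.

Uma free within 10:00–19:00: 10:00–13:25, 15:25–15:35, 16:35–16:55.
Zara free within 10:00–19:00: 10:35–10:55, 11:30–13:55, 15:50–17:35.
Uma ∩ Zara: 10:35–10:55, 11:30–13:25, 16:35–16:55.
Common window lengths: 20, 115, 20 min; longest is 115.

115 minutes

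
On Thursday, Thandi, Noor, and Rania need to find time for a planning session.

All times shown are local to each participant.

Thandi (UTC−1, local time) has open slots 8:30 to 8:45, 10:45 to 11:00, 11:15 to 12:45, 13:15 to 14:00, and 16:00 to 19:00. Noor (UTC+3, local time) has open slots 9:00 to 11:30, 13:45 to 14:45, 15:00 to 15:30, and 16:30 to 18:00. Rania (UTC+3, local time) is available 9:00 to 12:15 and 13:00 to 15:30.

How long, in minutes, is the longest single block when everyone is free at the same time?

Thandi → UTC: 09:30–09:45, 11:45–12:00, 12:15–13:45, 14:15–15:00, 17:00–20:00.
Noor → UTC: 06:00–08:30, 10:45–11:45, 12:00–12:30, 13:30–15:00.
Rania → UTC: 06:00–09:15, 10:00–12:30.
Thandi ∩ Noor: 12:15–12:30, 13:30–13:45, 14:15–15:00.
Thandi ∩ Noor ∩ Rania: 12:15–12:30.
Single common window of 15 minutes.

15 minutes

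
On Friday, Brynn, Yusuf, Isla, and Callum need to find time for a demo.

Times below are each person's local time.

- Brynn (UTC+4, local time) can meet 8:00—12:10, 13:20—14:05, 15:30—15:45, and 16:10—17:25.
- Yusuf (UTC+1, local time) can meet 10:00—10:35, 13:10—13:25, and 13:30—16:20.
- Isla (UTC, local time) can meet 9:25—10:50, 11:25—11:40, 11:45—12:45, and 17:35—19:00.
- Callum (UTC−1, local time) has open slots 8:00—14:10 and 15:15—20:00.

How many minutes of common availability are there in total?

Brynn → UTC: 04:00–08:10, 09:20–10:05, 11:30–11:45, 12:10–13:25.
Yusuf → UTC: 09:00–09:35, 12:10–12:25, 12:30–15:20.
Isla → UTC: 09:25–10:50, 11:25–11:40, 11:45–12:45, 17:35–19:00.
Callum → UTC: 09:00–15:10, 16:15–21:00.
Brynn ∩ Yusuf: 09:20–09:35, 12:10–12:25, 12:30–13:25.
Brynn ∩ Yusuf ∩ Isla: 09:25–09:35, 12:10–12:25, 12:30–12:45.
Brynn ∩ Yusuf ∩ Isla ∩ Callum: 09:25–09:35, 12:10–12:25, 12:30–12:45.
Total common minutes: 10 + 15 + 15 = 40.

40 minutes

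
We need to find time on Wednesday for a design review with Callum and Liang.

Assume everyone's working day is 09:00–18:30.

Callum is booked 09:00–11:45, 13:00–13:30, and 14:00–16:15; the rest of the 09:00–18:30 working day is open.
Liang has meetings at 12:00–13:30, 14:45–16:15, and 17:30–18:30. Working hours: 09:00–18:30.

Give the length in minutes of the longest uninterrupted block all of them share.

Callum free within 09:00–18:30: 11:45–13:00, 13:30–14:00, 16:15–18:30.
Liang free within 09:00–18:30: 09:00–12:00, 13:30–14:45, 16:15–17:30.
Callum ∩ Liang: 11:45–12:00, 13:30–14:00, 16:15–17:30.
Common window lengths: 15, 30, 75 min; longest is 75.

75 minutes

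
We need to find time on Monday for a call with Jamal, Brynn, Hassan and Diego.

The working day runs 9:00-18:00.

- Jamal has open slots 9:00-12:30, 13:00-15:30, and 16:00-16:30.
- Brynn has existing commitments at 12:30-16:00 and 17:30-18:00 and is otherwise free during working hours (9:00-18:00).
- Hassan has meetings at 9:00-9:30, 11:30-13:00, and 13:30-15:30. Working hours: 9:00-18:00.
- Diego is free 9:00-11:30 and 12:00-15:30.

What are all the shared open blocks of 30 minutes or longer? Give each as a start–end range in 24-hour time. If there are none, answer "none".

Brynn free within 09:00–18:00: 09:00–12:30, 16:00–17:30.
Hassan free within 09:00–18:00: 09:30–11:30, 13:00–13:30, 15:30–18:00.
Jamal ∩ Brynn: 09:00–12:30, 16:00–16:30.
Jamal ∩ Brynn ∩ Hassan: 09:30–11:30, 16:00–16:30.
Jamal ∩ Brynn ∩ Hassan ∩ Diego: 09:30–11:30.
Windows ≥ 30 min: 09:30–11:30.

09:30–11:30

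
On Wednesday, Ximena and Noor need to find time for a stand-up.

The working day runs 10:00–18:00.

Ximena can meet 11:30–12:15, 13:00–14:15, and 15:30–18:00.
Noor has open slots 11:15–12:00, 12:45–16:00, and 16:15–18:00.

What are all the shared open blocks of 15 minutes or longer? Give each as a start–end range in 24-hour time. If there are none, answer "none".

Ximena ∩ Noor: 11:30–12:00, 13:00–14:15, 15:30–16:00, 16:15–18:00.
Windows ≥ 15 min: 11:30–12:00, 13:00–14:15, 15:30–16:00, 16:15–18:00.

11:30–12:00, 13:00–14:15, 15:30–16:00, 16:15–18:00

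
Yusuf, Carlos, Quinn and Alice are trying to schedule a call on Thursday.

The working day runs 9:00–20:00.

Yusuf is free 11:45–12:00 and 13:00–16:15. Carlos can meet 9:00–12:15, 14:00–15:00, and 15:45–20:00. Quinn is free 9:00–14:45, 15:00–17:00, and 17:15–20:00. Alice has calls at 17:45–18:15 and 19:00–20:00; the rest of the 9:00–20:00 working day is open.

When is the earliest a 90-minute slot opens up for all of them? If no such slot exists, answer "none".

none

Alice free within 09:00–20:00: 09:00–17:45, 18:15–19:00.
Yusuf ∩ Carlos: 11:45–12:00, 14:00–15:00, 15:45–16:15.
Yusuf ∩ Carlos ∩ Quinn: 11:45–12:00, 14:00–14:45, 15:45–16:15.
Yusuf ∩ Carlos ∩ Quinn ∩ Alice: 11:45–12:00, 14:00–14:45, 15:45–16:15.
Windows ≥ 90 min: (none).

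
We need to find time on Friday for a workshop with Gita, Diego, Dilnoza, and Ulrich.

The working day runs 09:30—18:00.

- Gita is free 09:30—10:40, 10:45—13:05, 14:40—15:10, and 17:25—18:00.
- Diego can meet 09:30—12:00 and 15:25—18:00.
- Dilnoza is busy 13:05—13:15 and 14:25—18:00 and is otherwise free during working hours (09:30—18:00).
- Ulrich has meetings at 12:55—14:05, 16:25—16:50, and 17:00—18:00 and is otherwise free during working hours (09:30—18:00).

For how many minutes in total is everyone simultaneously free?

145 minutes

Dilnoza free within 09:30–18:00: 09:30–13:05, 13:15–14:25.
Ulrich free within 09:30–18:00: 09:30–12:55, 14:05–16:25, 16:50–17:00.
Gita ∩ Diego: 09:30–10:40, 10:45–12:00, 17:25–18:00.
Gita ∩ Diego ∩ Dilnoza: 09:30–10:40, 10:45–12:00.
Gita ∩ Diego ∩ Dilnoza ∩ Ulrich: 09:30–10:40, 10:45–12:00.
Total common minutes: 70 + 75 = 145.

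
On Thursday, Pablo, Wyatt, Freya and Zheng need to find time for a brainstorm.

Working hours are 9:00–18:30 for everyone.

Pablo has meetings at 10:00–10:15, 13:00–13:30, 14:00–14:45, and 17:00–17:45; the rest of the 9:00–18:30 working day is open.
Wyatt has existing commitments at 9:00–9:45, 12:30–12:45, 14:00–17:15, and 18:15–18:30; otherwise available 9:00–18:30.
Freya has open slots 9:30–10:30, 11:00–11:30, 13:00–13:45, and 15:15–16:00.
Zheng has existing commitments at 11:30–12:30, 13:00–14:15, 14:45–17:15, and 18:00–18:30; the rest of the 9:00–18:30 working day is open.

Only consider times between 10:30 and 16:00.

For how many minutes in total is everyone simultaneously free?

Pablo free within 09:00–18:30: 09:00–10:00, 10:15–13:00, 13:30–14:00, 14:45–17:00, 17:45–18:30.
Wyatt free within 09:00–18:30: 09:45–12:30, 12:45–14:00, 17:15–18:15.
Zheng free within 09:00–18:30: 09:00–11:30, 12:30–13:00, 14:15–14:45, 17:15–18:00.
Pablo ∩ Wyatt: 09:45–10:00, 10:15–12:30, 12:45–13:00, 13:30–14:00, 17:45–18:15.
Pablo ∩ Wyatt ∩ Freya: 09:45–10:00, 10:15–10:30, 11:00–11:30, 13:30–13:45.
Pablo ∩ Wyatt ∩ Freya ∩ Zheng: 09:45–10:00, 10:15–10:30, 11:00–11:30.
Restricted to 10:30–16:00: 11:00–11:30.
Total common minutes: 30.

30 minutes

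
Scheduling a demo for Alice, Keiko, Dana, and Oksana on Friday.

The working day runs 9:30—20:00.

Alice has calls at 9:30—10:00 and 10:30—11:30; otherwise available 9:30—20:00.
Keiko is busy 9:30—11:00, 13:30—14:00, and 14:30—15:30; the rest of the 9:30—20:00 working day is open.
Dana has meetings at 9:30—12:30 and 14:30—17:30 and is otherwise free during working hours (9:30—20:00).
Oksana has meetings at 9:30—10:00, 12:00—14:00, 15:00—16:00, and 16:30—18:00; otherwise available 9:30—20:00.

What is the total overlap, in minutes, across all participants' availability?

Alice free within 09:30–20:00: 10:00–10:30, 11:30–20:00.
Keiko free within 09:30–20:00: 11:00–13:30, 14:00–14:30, 15:30–20:00.
Dana free within 09:30–20:00: 12:30–14:30, 17:30–20:00.
Oksana free within 09:30–20:00: 10:00–12:00, 14:00–15:00, 16:00–16:30, 18:00–20:00.
Alice ∩ Keiko: 11:30–13:30, 14:00–14:30, 15:30–20:00.
Alice ∩ Keiko ∩ Dana: 12:30–13:30, 14:00–14:30, 17:30–20:00.
Alice ∩ Keiko ∩ Dana ∩ Oksana: 14:00–14:30, 18:00–20:00.
Total common minutes: 30 + 120 = 150.

150 minutes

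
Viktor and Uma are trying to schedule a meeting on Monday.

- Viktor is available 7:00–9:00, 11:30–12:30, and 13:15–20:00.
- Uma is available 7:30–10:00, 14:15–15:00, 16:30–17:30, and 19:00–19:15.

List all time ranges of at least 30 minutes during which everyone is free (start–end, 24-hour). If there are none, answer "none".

Viktor ∩ Uma: 07:30–09:00, 14:15–15:00, 16:30–17:30, 19:00–19:15.
Windows ≥ 30 min: 07:30–09:00, 14:15–15:00, 16:30–17:30.

07:30–09:00, 14:15–15:00, 16:30–17:30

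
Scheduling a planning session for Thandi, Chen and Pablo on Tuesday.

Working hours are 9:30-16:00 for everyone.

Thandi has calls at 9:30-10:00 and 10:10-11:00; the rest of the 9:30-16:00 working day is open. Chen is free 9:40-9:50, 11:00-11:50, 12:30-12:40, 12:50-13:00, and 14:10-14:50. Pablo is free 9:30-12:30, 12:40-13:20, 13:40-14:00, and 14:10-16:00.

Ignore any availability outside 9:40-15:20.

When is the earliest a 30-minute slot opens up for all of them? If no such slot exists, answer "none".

Thandi free within 09:30–16:00: 10:00–10:10, 11:00–16:00.
Thandi ∩ Chen: 11:00–11:50, 12:30–12:40, 12:50–13:00, 14:10–14:50.
Thandi ∩ Chen ∩ Pablo: 11:00–11:50, 12:50–13:00, 14:10–14:50.
Restricted to 09:40–15:20: 11:00–11:50, 12:50–13:00, 14:10–14:50.
Windows ≥ 30 min: 11:00–11:50, 14:10–14:50.
Earliest such window starts at 11:00.

11:00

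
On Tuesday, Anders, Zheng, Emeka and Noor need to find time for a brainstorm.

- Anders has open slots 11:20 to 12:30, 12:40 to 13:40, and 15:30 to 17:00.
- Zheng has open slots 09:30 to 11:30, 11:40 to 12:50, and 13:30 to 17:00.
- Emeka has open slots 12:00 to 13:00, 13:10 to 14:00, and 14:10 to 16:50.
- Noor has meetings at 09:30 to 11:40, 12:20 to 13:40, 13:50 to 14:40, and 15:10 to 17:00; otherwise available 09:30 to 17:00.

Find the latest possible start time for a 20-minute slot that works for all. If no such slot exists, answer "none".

Noor free within 09:30–17:00: 11:40–12:20, 13:40–13:50, 14:40–15:10.
Anders ∩ Zheng: 11:20–11:30, 11:40–12:30, 12:40–12:50, 13:30–13:40, 15:30–17:00.
Anders ∩ Zheng ∩ Emeka: 12:00–12:30, 12:40–12:50, 13:30–13:40, 15:30–16:50.
Anders ∩ Zheng ∩ Emeka ∩ Noor: 12:00–12:20.
Windows ≥ 20 min: 12:00–12:20.
Latest start in the last window 12:00–12:20 is 12:20 − 20 min = 12:00.

12:00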